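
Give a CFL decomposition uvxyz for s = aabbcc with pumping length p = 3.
u='aa', v='b', x='b', y='c', z='c'

For s = aabbcc with pumping length p = 3:

One valid decomposition:
- u = 'aa'
- v = 'b'
- x = 'b'
- y = 'c'
- z = 'c'

Verification:
- uvxyz = 'aa' + 'b' + 'b' + 'c' + 'c' = aabbcc ✓
- |vxy| = |'bbc'| = 3 ≤ 3 ✓
- |vy| = |'bc'| = 2 > 0 ✓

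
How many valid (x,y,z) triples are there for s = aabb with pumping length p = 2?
3

For s = 'aabb' with pumping length p = 2:

Constraints: |xy| ≤ 2, |y| > 0

Valid decompositions (|xy| ≤ p, |y| ≥ 1):
  • x='', y='a', z='abb'
  • x='a', y='a', z='bb'
  • x='', y='aa', z='bb'

Total count: 3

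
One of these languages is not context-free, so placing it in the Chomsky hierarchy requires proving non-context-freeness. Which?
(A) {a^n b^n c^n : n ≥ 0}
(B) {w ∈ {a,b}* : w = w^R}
(A) {a^n b^n c^n : n ≥ 0}

(A) {a^n b^n c^n : n ≥ 0} requires the CFL pumping lemma.

- {w ∈ {a,b}* : w = w^R} is context-free (but not regular)
  • Can be shown non-regular with the regular pumping lemma
  • After pumping, the string is no longer symmetric

- {a^n b^n c^n : n ≥ 0} is NOT context-free
  • Requires the CFL pumping lemma to prove
  • Cannot maintain three equal counts simultaneously

The CFL pumping lemma is "stronger" in that it can prove non-membership
in the larger class of context-free languages.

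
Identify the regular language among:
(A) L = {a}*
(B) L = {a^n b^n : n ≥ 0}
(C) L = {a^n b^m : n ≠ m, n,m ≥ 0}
(A) {a}*

(A) L = {a}* is regular.

This can be recognized by a finite automaton (DFA/NFA).
Regular expressions like {a}* define regular languages.

The other choices are not regular:
- {a^n b^n : n ≥ 0}: After pumping, the number of a's and b's become unequal
- {a^n b^m : n ≠ m, n,m ≥ 0}: After pumping a's, we can make n = m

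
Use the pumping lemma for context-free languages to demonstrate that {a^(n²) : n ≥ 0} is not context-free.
Assume for contradiction that L is context-free, and let p ≥ 1 be the pumping length given by the pumping lemma for CFLs.
Choose s = a^(p²). Then s ∈ L and |s| = p² ≥ p.
By the CFL pumping lemma, s = uvxyz for some u, v, x, y, z with |vxy| ≤ p, |vy| ≥ 1, and uv^i xy^i z ∈ L for every i ≥ 0.
All symbols are a's, so only lengths matter: let k = |vy|, with 1 ≤ k ≤ |vxy| ≤ p.

Take i = 2: |uv²xy²z| = p² + k, and p² < p² + k ≤ p² + p < (p + 1)².
So the length lies strictly between consecutive squares and is not a perfect square; uv²xy²z ∉ L.

This contradicts the CFL pumping lemma, which requires uv^i xy^i z ∈ L for all i ≥ 0.
Hence L = {a^(n²) : n ≥ 0} is not context-free. ∎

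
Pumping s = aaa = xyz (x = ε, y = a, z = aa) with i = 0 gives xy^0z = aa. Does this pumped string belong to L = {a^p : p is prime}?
Yes

xy⁰z = ε · ε · aa = aa.
aa has length 2, which is prime, so it is in L.
(A single pumped string landing in L is not a contradiction by itself; a non-regularity proof needs some i for which xy^i z ∉ L, for every admissible decomposition.)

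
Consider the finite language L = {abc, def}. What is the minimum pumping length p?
p = 4

For a finite language L, the pumping lemma holds vacuously if p > max|s| for s ∈ L.

The longest string in L = {abc, def} has length 3.
If p = 4, then no string s ∈ L has |s| ≥ p, so the condition is vacuously true.

The minimum pumping length is p = 4.

Why no smaller p works: for any p ≤ 3, the longest string s ∈ L has |s| = 3 ≥ p, so it would
have to be pumpable; but pumping up (i = 2, 3, ...) produces ever longer strings, which cannot all lie in the
finite language L. So the pumping property fails for every p ≤ 3.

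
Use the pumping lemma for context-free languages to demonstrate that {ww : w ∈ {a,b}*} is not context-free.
Assume for contradiction that L is context-free, and let p ≥ 1 be the pumping length given by the pumping lemma for CFLs.
Choose s = a^p b^p a^p b^p. Then s ∈ L (take w = a^p b^p) and |s| = 4p ≥ p.
By the CFL pumping lemma, s = uvxyz for some u, v, x, y, z with |vxy| ≤ p, |vy| ≥ 1, and uv^i xy^i z ∈ L for every i ≥ 0.

Write s as four blocks A₁ B₁ A₂ B₂ with A₁ = A₂ = a^p and B₁ = B₂ = b^p. Since |vxy| ≤ p, the window vxy lies inside at most two adjacent blocks. Take i = 0 and let t = uxz, so |t| = 4p − |vy| with 1 ≤ |vy| ≤ p. If |t| is odd, t ∉ L immediately, so assume |vy| is even (hence |vy| ≥ 2) and |t|/2 = 2p − |vy|/2, which satisfies p ≤ |t|/2 ≤ 2p − 1.

Case 1 (vxy inside A₁B₁): t = a^(p−j) b^(p−l) a^p b^p with j + l = |vy|. The second half of t has length < 2p, so it is a suffix of the trailing a^p b^p and ends in b; the first half is a^(p−j) b^(p−l) a^((j+l)/2), which ends in a because (j+l)/2 ≥ 1. The halves differ, so t ∉ L.

Case 2 (vxy inside B₁A₂, straddling the middle): t = a^p b^(p−j) a^(p−l) b^p with j + l = |vy|. If t = ww, then w is a prefix of t of length ≥ p, so w begins with a^p; and w is a suffix of t of length ≥ p, so w ends with b^p. That forces |w| ≥ 2p, contradicting |w| = |t|/2 ≤ 2p − 1. So t ∉ L.

Case 3 (vxy inside A₂B₂): t = a^p b^p a^(p−j) b^(p−l) with j + l = |vy|. The first half of t is a prefix of a^p b^p, so it begins with a; the second half is b^((j+l)/2) a^(p−j) b^(p−l), which begins with b. The halves differ, so t ∉ L.

In every case uv⁰xy⁰z = uxz ∉ L.

This contradicts the CFL pumping lemma, which requires uv^i xy^i z ∈ L for all i ≥ 0.
Hence L = {ww : w ∈ {a,b}*} is not context-free. ∎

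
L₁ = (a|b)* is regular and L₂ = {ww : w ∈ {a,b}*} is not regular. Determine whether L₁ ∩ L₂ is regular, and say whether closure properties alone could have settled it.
No — L₁ ∩ L₂ is not regular.

(a|b)* is all strings over {a,b}, so L₁ ∩ L₂ = {ww : w ∈ {a,b}*} = L₂ itself, which is not regular (pump s = a^p b a^p b).

Note that the bare facts "L₁ regular, L₂ non-regular" do not settle the question by themselves: the closure of regular languages under ∪, ∩, complement and difference applies only when BOTH operands are regular. With a non-regular operand the result can come out regular or non-regular depending on the specific languages, so one has to work out L₁ ∩ L₂ for this particular pair, as above.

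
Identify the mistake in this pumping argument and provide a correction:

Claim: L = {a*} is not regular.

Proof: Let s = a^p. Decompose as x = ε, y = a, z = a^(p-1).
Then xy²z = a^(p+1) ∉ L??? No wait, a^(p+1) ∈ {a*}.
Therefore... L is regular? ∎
Error: The proof attempts to show a*  is not regular, but a* IS regular!

Correction: a* is a regular language (recognized by a simple DFA with one accepting state and self-loop on 'a'). The pumping lemma can only prove non-regularity, not regularity. For regular languages, pumping always works.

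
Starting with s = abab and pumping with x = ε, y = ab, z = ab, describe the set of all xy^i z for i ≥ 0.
{xy^i z : i ≥ 0} = {(ab)^(i+1) : i ≥ 0} = {ab, abab, ababab, ...}

With x = ε, y = ab, z = ab: Pumping 'ab' gives strings of alternating a's and b's.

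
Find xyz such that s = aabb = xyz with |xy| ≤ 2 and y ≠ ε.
x = '', y = 'a', z = 'abb'

For s = aabb and p = 2, one valid decomposition is:
- x = '' (length 0)
- y = 'a' (length 1)
- z = 'abb' (length 3)

Verification:
- xyz = '' + 'a' + 'abb' = aabb ✓
- |xy| = 1 ≤ 2 ✓
- |y| = 1 > 0 ✓

All pumping lemma constraints are satisfied.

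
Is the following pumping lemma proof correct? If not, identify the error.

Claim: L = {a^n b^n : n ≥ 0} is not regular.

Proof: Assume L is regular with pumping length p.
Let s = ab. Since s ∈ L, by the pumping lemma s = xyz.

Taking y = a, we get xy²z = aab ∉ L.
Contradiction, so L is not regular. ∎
The proof is INCORRECT.

Error: The string s = ab may be shorter than p.
The pumping lemma only applies to strings with |s| ≥ p, and p is not under our control.
We must choose s in terms of p, e.g. s = a^p b^p, to ensure |s| ≥ p.
(The proof also fixes one particular y; a valid argument must handle every decomposition with |xy| ≤ p and |y| ≥ 1 — for s = a^p b^p this forces y = a^k, and then xy²z = a^(p+k) b^p ∉ L.)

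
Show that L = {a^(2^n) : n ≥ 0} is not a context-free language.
Assume for contradiction that L is context-free, and let p ≥ 1 be the pumping length given by the pumping lemma for CFLs.
Choose s = a^(2^p). Then s ∈ L and |s| = 2^p ≥ p.
By the CFL pumping lemma, s = uvxyz for some u, v, x, y, z with |vxy| ≤ p, |vy| ≥ 1, and uv^i xy^i z ∈ L for every i ≥ 0.
All symbols are a's, so only lengths matter: let k = |vy|, with 1 ≤ k ≤ |vxy| ≤ p < 2^p.

Take i = 2: |uv²xy²z| = 2^p + k, and 2^p < 2^p + k < 2^p + 2^p = 2^(p+1).
So the length lies strictly between consecutive powers of two and is not a power of 2; uv²xy²z ∉ L.

This contradicts the CFL pumping lemma, which requires uv^i xy^i z ∈ L for all i ≥ 0.
Hence L = {a^(2^n) : n ≥ 0} is not context-free. ∎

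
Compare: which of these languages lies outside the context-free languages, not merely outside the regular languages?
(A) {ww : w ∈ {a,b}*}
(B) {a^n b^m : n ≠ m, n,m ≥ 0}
(A) {ww : w ∈ {a,b}*}

(A) {ww : w ∈ {a,b}*} requires the CFL pumping lemma.

- {a^n b^m : n ≠ m, n,m ≥ 0} is context-free (but not regular)
  • Can be shown non-regular with the regular pumping lemma
  • After pumping a's, we can make n = m

- {ww : w ∈ {a,b}*} is NOT context-free
  • Requires the CFL pumping lemma to prove
  • Even a PDA cannot compare two arbitrary halves symbol by symbol; CFL pumping on a^p b^p a^p b^p fails

The CFL pumping lemma is "stronger" in that it can prove non-membership
in the larger class of context-free languages.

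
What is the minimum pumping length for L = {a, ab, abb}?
p = 4

For a finite language L, the pumping lemma holds vacuously if p > max|s| for s ∈ L.

The longest string in L = {a, ab, abb} has length 3.
If p = 4, then no string s ∈ L has |s| ≥ p, so the condition is vacuously true.

The minimum pumping length is p = 4.

Why no smaller p works: for any p ≤ 3, the longest string s ∈ L has |s| = 3 ≥ p, so it would
have to be pumpable; but pumping up (i = 2, 3, ...) produces ever longer strings, which cannot all lie in the
finite language L. So the pumping property fails for every p ≤ 3.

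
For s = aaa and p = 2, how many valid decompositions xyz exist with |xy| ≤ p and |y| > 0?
3

For s = 'aaa' with pumping length p = 2:

Constraints: |xy| ≤ 2, |y| > 0

Valid decompositions (|xy| ≤ p, |y| ≥ 1):
  • x='', y='a', z='aa'
  • x='a', y='a', z='a'
  • x='', y='aa', z='a'

Total count: 3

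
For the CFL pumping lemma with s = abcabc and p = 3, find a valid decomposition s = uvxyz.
u='ab', v='c', x='a', y='b', z='c'

For s = abcabc with pumping length p = 3:

One valid decomposition:
- u = 'ab'
- v = 'c'
- x = 'a'
- y = 'b'
- z = 'c'

Verification:
- uvxyz = 'ab' + 'c' + 'a' + 'b' + 'c' = abcabc ✓
- |vxy| = |'cab'| = 3 ≤ 3 ✓
- |vy| = |'cb'| = 2 > 0 ✓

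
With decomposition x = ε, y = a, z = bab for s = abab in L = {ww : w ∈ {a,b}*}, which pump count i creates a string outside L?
i = 0

xy⁰z = ε · ε · bab = bab; bab has odd length 3, so it cannot be written as ww and is not in L.
(Other choices also work, e.g. i = 2, 3; only i = 1 is guaranteed to stay in L since xy¹z = s.)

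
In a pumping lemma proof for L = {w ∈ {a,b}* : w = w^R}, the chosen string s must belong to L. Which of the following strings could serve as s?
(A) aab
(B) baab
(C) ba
(B) baab

The pumping lemma is applied to a string s that lies in L, so first check membership of each option:
- (A) aab reversed is baa ≠ aab, so it is not a palindrome and is not in L ✗
- (B) baab reversed is baab, the same string, so it is a palindrome and is in L ✓
- (C) ba reversed is ab ≠ ba, so it is not a palindrome and is not in L ✗

Only (B) baab is in L, so it is the only candidate that could play the role of s.
(In a complete proof one picks s in terms of the pumping length p so that |s| ≥ p is guaranteed; a fixed string like baab illustrates the shape of such an s.)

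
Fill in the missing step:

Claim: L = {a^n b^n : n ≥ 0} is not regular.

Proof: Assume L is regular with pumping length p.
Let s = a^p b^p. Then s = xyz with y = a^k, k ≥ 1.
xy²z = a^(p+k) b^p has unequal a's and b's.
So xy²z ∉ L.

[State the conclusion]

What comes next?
This contradicts the pumping lemma for regular languages,
which guarantees xy^i z ∈ L for all i ≥ 0.

Since our assumption that L is regular leads to a contradiction,
we conclude that L = {a^n b^n : n ≥ 0} is NOT regular. ∎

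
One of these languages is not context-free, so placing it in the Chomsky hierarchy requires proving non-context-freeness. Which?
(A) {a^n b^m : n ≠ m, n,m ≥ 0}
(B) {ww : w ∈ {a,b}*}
(B) {ww : w ∈ {a,b}*}

(B) {ww : w ∈ {a,b}*} requires the CFL pumping lemma.

- {a^n b^m : n ≠ m, n,m ≥ 0} is context-free (but not regular)
  • Can be shown non-regular with the regular pumping lemma
  • After pumping a's, we can make n = m

- {ww : w ∈ {a,b}*} is NOT context-free
  • Requires the CFL pumping lemma to prove
  • Cannot verify equality of two arbitrary substrings

The CFL pumping lemma is "stronger" in that it can prove non-membership
in the larger class of context-free languages.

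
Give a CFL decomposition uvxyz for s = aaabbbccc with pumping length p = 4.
u='aa', v='a', x='bb', y='b', z='ccc'

For s = aaabbbccc with pumping length p = 4:

One valid decomposition:
- u = 'aa'
- v = 'a'
- x = 'bb'
- y = 'b'
- z = 'ccc'

Verification:
- uvxyz = 'aa' + 'a' + 'bb' + 'b' + 'ccc' = aaabbbccc ✓
- |vxy| = |'abbb'| = 4 ≤ 4 ✓
- |vy| = |'ab'| = 2 > 0 ✓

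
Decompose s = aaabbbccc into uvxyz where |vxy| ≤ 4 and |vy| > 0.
u='aa', v='a', x='bb', y='b', z='ccc'

For s = aaabbbccc with pumping length p = 4:

One valid decomposition:
- u = 'aa'
- v = 'a'
- x = 'bb'
- y = 'b'
- z = 'ccc'

Verification:
- uvxyz = 'aa' + 'a' + 'bb' + 'b' + 'ccc' = aaabbbccc ✓
- |vxy| = |'abbb'| = 4 ≤ 4 ✓
- |vy| = |'ab'| = 2 > 0 ✓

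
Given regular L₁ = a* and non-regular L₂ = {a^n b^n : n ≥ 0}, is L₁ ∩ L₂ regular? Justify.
Yes — L₁ ∩ L₂ is regular.

A string of a* contains no b's, and the only string of {a^n b^n} with no b's is ε (n = 0). So L₁ ∩ L₂ = {ε}, a finite language, which is regular.

Note that the bare facts "L₁ regular, L₂ non-regular" do not settle the question by themselves: the closure of regular languages under ∪, ∩, complement and difference applies only when BOTH operands are regular. With a non-regular operand the result can come out regular or non-regular depending on the specific languages, so one has to work out L₁ ∩ L₂ for this particular pair, as above.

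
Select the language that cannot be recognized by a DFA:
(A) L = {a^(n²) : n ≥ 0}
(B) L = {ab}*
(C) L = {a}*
(A) {a^(n²) : n ≥ 0}

(A) L = {a^(n²) : n ≥ 0} is NOT regular.

The pumping lemma can be used to prove this:
After pumping, length is no longer a perfect square

The other languages are regular because they can be recognized by finite automata.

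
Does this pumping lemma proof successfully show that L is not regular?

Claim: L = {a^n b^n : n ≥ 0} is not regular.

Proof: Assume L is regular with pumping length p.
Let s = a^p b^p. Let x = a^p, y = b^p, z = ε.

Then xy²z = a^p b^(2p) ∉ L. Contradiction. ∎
The proof is INCORRECT.

Error: The decomposition violates |xy| ≤ p.
With x = a^p and y = b^p, we have |xy| = 2p > p.
The pumping lemma requires |xy| ≤ p, so y must be within the first p characters.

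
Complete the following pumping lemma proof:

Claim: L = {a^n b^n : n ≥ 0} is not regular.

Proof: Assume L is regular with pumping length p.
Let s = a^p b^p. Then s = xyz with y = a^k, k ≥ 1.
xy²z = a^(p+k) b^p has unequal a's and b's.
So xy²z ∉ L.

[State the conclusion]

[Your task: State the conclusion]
This contradicts the pumping lemma for regular languages,
which guarantees xy^i z ∈ L for all i ≥ 0.

Since our assumption that L is regular leads to a contradiction,
we conclude that L = {a^n b^n : n ≥ 0} is NOT regular. ∎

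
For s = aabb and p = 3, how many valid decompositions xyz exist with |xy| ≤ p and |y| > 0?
6

For s = 'aabb' with pumping length p = 3:

Constraints: |xy| ≤ 3, |y| > 0

Valid decompositions (|xy| ≤ p, |y| ≥ 1):
  • x='', y='a', z='abb'
  • x='a', y='a', z='bb'
  • x='', y='aa', z='bb'
  • x='aa', y='b', z='b'
  • x='a', y='ab', z='b'
  • x='', y='aab', z='b'

Total count: 6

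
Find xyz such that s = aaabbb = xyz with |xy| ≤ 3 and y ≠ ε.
x = 'aa', y = 'a', z = 'bbb'

For s = aaabbb and p = 3, one valid decomposition is:
- x = 'aa' (length 2)
- y = 'a' (length 1)
- z = 'bbb' (length 3)

Verification:
- xyz = 'aa' + 'a' + 'bbb' = aaabbb ✓
- |xy| = 3 ≤ 3 ✓
- |y| = 1 > 0 ✓

All pumping lemma constraints are satisfied.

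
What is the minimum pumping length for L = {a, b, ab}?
p = 3

For a finite language L, the pumping lemma holds vacuously if p > max|s| for s ∈ L.

The longest string in L = {a, b, ab} has length 2.
If p = 3, then no string s ∈ L has |s| ≥ p, so the condition is vacuously true.

The minimum pumping length is p = 3.

Why no smaller p works: for any p ≤ 2, the longest string s ∈ L has |s| = 2 ≥ p, so it would
have to be pumpable; but pumping up (i = 2, 3, ...) produces ever longer strings, which cannot all lie in the
finite language L. So the pumping property fails for every p ≤ 2.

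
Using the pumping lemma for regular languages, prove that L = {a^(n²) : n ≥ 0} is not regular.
Assume for contradiction that L is regular, and let p ≥ 1 be the pumping length given by the pumping lemma.
Choose s = a^(p²). Then s ∈ L and |s| = p² ≥ p.
By the pumping lemma, s = xyz for some x, y, z with |xy| ≤ p, |y| ≥ 1, and xy^i z ∈ L for every i ≥ 0.
Here y = a^k for some k with 1 ≤ k ≤ |xy| ≤ p.

Take i = 2: |xy²z| = p² + k.
Now p² < p² + k ≤ p² + p < p² + 2p + 1 = (p + 1)².
So |xy²z| lies strictly between the consecutive squares p² and (p + 1)², hence is not a perfect square, and xy²z ∉ L.

This contradicts the pumping lemma, which requires xy^i z ∈ L for all i ≥ 0.
Hence L = {a^(n²) : n ≥ 0} is not regular. ∎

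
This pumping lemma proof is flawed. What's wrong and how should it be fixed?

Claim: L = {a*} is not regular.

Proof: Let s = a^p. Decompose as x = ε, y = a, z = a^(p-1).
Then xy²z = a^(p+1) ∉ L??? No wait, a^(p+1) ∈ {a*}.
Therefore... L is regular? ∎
Error: The proof attempts to show a*  is not regular, but a* IS regular!

Correction: a* is a regular language (recognized by a simple DFA with one accepting state and self-loop on 'a'). The pumping lemma can only prove non-regularity, not regularity. For regular languages, pumping always works.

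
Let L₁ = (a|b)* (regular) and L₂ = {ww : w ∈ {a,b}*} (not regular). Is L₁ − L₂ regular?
No — L₁ − L₂ is not regular.

L₁ − L₂ is the complement of {ww} within {a,b}*. If it were regular, its complement {ww} would be regular as well (regular languages are closed under complement) — contradiction. So L₁ − L₂ is not regular.

Note that the bare facts "L₁ regular, L₂ non-regular" do not settle the question by themselves: the closure of regular languages under ∪, ∩, complement and difference applies only when BOTH operands are regular. With a non-regular operand the result can come out regular or non-regular depending on the specific languages, so one has to work out L₁ − L₂ for this particular pair, as above.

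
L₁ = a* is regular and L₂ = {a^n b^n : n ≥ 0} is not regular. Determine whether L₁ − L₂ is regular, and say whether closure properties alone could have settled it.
Yes — L₁ − L₂ is regular.

The only string of a* that lies in {a^n b^n} is ε, so L₁ − L₂ = a* − {ε} = a⁺ = aa*, which is regular.

Note that the bare facts "L₁ regular, L₂ non-regular" do not settle the question by themselves: the closure of regular languages under ∪, ∩, complement and difference applies only when BOTH operands are regular. With a non-regular operand the result can come out regular or non-regular depending on the specific languages, so one has to work out L₁ − L₂ for this particular pair, as above.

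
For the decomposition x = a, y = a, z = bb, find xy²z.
aaabb

Given x = 'a', y = 'a', z = 'bb' and i = 2:

xy^2z = x + y·y·...·y (2 times) + z
       = 'a' + 'a'^2 + 'bb'
       = 'a' + 'aa' + 'bb'
       = 'aaabb'

The pumped string is 'aaabb' with length 5.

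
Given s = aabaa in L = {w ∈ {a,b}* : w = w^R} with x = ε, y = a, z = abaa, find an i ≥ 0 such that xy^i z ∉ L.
i = 0

xy⁰z = ε · ε · abaa = abaa; abaa reversed is aaba ≠ abaa, so it is not a palindrome and is not in L.
(Other choices also work, e.g. i = 2, 3; only i = 1 is guaranteed to stay in L since xy¹z = s.)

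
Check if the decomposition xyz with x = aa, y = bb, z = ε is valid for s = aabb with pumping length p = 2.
Violated: |xy| ≤ p

The decomposition x = aa, y = bb, z = ε for s = aabb with p = 2
violates the constraint: |xy| ≤ p

|xy| = |aabb| = 4 > 2 = p. The decomposition puts too many characters in xy.

Pumping lemma constraints:
1. xyz = s (decomposition is valid)
2. |xy| ≤ p
3. |y| > 0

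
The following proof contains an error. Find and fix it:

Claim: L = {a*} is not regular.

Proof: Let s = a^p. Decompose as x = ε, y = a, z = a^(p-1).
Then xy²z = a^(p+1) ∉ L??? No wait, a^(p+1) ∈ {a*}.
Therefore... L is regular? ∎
Error: The proof attempts to show a*  is not regular, but a* IS regular!

Correction: a* is a regular language (recognized by a simple DFA with one accepting state and self-loop on 'a'). The pumping lemma can only prove non-regularity, not regularity. For regular languages, pumping always works.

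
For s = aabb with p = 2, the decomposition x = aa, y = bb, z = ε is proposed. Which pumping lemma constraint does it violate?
Violated: |xy| ≤ p

The decomposition x = aa, y = bb, z = ε for s = aabb with p = 2
violates the constraint: |xy| ≤ p

|xy| = |aabb| = 4 > 2 = p. The decomposition puts too many characters in xy.

Pumping lemma constraints:
1. xyz = s (decomposition is valid)
2. |xy| ≤ p
3. |y| > 0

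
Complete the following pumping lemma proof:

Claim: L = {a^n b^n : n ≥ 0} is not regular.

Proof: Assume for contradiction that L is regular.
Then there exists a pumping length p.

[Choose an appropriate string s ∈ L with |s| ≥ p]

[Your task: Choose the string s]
s = a^p b^p

This string is in L (has equal a's and b's) and has length 2p ≥ p.
Any decomposition xyz with |xy| ≤ p means y consists only of a's,
so pumping will unbalance the counts.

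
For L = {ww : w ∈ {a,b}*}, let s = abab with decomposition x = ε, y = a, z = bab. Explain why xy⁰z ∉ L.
xy⁰z = bab ∉ L

Pumping with i = 0 replaces y = a by y⁰ = ε:
- Original: s = xyz = abab; abab splits into halves ab · ab, which are equal, so it is in L (w = ab)
- Pumped: xy⁰z = ε · ε · bab = bab
- bab has odd length 3, so it cannot be written as ww and is not in L

The pumping lemma would require xy⁰z ∈ L, so this decomposition yields a contradiction.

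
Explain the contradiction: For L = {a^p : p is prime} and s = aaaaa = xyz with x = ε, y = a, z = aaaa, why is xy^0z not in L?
xy⁰z = aaaa ∉ L

Pumping with i = 0 replaces y = a by y⁰ = ε:
- Original: s = xyz = aaaaa; aaaaa has length 5, which is prime, so it is in L
- Pumped: xy⁰z = ε · ε · aaaa = aaaa
- aaaa has length 4 = 2 × 2, which is not prime, so it is not in L

The pumping lemma would require xy⁰z ∈ L, so this decomposition yields a contradiction.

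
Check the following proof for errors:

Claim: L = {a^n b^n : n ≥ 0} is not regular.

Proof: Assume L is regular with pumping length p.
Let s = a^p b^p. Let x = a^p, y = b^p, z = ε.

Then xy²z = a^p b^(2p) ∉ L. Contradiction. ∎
The proof is INCORRECT.

Error: The decomposition violates |xy| ≤ p.
With x = a^p and y = b^p, we have |xy| = 2p > p.
The pumping lemma requires |xy| ≤ p, so y must be within the first p characters.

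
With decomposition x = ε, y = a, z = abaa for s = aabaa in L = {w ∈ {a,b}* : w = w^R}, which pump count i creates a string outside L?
i = 0

xy⁰z = ε · ε · abaa = abaa; abaa reversed is aaba ≠ abaa, so it is not a palindrome and is not in L.
(Other choices also work, e.g. i = 2, 3; only i = 1 is guaranteed to stay in L since xy¹z = s.)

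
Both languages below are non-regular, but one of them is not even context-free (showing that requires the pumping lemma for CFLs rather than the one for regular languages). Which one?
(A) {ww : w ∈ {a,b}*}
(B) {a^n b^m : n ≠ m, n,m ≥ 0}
(A) {ww : w ∈ {a,b}*}

(A) {ww : w ∈ {a,b}*} requires the CFL pumping lemma.

- {a^n b^m : n ≠ m, n,m ≥ 0} is context-free (but not regular)
  • Can be shown non-regular with the regular pumping lemma
  • After pumping a's, we can make n = m

- {ww : w ∈ {a,b}*} is NOT context-free
  • Requires the CFL pumping lemma to prove
  • Even a PDA cannot compare two arbitrary halves symbol by symbol; CFL pumping on a^p b^p a^p b^p fails

The CFL pumping lemma is "stronger" in that it can prove non-membership
in the larger class of context-free languages.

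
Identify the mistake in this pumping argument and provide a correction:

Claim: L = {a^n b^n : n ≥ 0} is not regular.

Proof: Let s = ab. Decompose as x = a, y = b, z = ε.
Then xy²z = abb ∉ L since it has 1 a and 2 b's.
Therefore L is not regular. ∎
Error: The string s = ab might be shorter than the pumping length p.

Correction: Choose s = a^p b^p to ensure |s| ≥ p. Also, the decomposition is wrong: with |xy| ≤ p, y cannot include b's when s starts with p a's.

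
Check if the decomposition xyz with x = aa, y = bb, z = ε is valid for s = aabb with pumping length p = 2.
Violated: |xy| ≤ p

The decomposition x = aa, y = bb, z = ε for s = aabb with p = 2
violates the constraint: |xy| ≤ p

|xy| = |aabb| = 4 > 2 = p. The decomposition puts too many characters in xy.

Pumping lemma constraints:
1. xyz = s (decomposition is valid)
2. |xy| ≤ p
3. |y| > 0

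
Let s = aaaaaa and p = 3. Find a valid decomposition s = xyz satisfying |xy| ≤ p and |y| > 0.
x = '', y = 'a', z = 'aaaaa'

For s = aaaaaa and p = 3, one valid decomposition is:
- x = '' (length 0)
- y = 'a' (length 1)
- z = 'aaaaa' (length 5)

Verification:
- xyz = '' + 'a' + 'aaaaa' = aaaaaa ✓
- |xy| = 1 ≤ 3 ✓
- |y| = 1 > 0 ✓

All pumping lemma constraints are satisfied.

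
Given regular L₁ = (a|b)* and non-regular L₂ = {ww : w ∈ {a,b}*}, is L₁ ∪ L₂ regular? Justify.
Yes — L₁ ∪ L₂ is regular.

{ww} ⊆ (a|b)*, so L₁ ∪ L₂ = (a|b)*, which is regular.

Note that the bare facts "L₁ regular, L₂ non-regular" do not settle the question by themselves: the closure of regular languages under ∪, ∩, complement and difference applies only when BOTH operands are regular. With a non-regular operand the result can come out regular or non-regular depending on the specific languages, so one has to work out L₁ ∪ L₂ for this particular pair, as above.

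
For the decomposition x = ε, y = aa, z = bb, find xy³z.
aaaaaabb

Given x = '', y = 'aa', z = 'bb' and i = 3:

xy^3z = x + y·y·...·y (3 times) + z
       = '' + 'aa'^3 + 'bb'
       = '' + 'aaaaaa' + 'bb'
       = 'aaaaaabb'

The pumped string is 'aaaaaabb' with length 8.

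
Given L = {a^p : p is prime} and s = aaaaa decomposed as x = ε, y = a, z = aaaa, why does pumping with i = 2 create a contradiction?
xy²z = aaaaaa ∉ L

Pumping with i = 2 replaces y = a by y² = aa:
- Original: s = xyz = aaaaa; aaaaa has length 5, which is prime, so it is in L
- Pumped: xy²z = ε · aa · aaaa = aaaaaa
- aaaaaa has length 6 = 2 × 3, which is not prime, so it is not in L

The pumping lemma would require xy²z ∈ L, so this decomposition yields a contradiction.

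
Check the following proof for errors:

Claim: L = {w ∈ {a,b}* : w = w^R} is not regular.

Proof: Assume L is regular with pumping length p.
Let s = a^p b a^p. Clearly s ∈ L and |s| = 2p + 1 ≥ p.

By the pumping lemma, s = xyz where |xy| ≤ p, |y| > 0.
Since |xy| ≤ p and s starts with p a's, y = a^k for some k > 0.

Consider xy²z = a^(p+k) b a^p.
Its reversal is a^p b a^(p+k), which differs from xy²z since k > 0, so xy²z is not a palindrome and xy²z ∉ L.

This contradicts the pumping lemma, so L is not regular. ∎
The proof is correct.

This proof is valid because:
1. s = a^p b a^p is in L and is chosen in terms of p, so |s| ≥ p holds for every p
2. The decomposition analysis is correct: |xy| ≤ p forces y to lie inside the leading a's
3. The contradiction is valid: a^(p+k) b a^p has more a's before the b than after it, so it is not a palindrome
4. The conclusion follows logically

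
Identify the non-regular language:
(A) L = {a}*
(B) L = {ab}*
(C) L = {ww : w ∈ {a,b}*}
(C) {ww : w ∈ {a,b}*}

(C) L = {ww : w ∈ {a,b}*} is NOT regular.

The pumping lemma can be used to prove this:
After pumping, the two halves no longer match

The other languages are regular because they can be recognized by finite automata.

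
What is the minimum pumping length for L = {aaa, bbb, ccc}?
p = 4

For a finite language L, the pumping lemma holds vacuously if p > max|s| for s ∈ L.

The longest string in L = {aaa, bbb, ccc} has length 3.
If p = 4, then no string s ∈ L has |s| ≥ p, so the condition is vacuously true.

The minimum pumping length is p = 4.

Why no smaller p works: for any p ≤ 3, the longest string s ∈ L has |s| = 3 ≥ p, so it would
have to be pumpable; but pumping up (i = 2, 3, ...) produces ever longer strings, which cannot all lie in the
finite language L. So the pumping property fails for every p ≤ 3.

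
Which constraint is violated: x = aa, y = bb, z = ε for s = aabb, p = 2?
Violated: |xy| ≤ p

The decomposition x = aa, y = bb, z = ε for s = aabb with p = 2
violates the constraint: |xy| ≤ p

|xy| = |aabb| = 4 > 2 = p. The decomposition puts too many characters in xy.

Pumping lemma constraints:
1. xyz = s (decomposition is valid)
2. |xy| ≤ p
3. |y| > 0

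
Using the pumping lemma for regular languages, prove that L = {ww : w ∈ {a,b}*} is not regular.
Assume for contradiction that L is regular, and let p ≥ 1 be the pumping length given by the pumping lemma.
Choose s = a^p b a^p b. Then s ∈ L (take w = a^p b) and |s| = 2p + 2 ≥ p.
By the pumping lemma, s = xyz for some x, y, z with |xy| ≤ p, |y| ≥ 1, and xy^i z ∈ L for every i ≥ 0.
Since |xy| ≤ p and the first p symbols of s are all a's, y = a^k for some k with 1 ≤ k ≤ p.

Take i = 2: t = xy²z = a^(p + k) b a^p b.
Suppose t = uu for some string u. The string t contains exactly two b's and ends in b, so u contains exactly one b and ends in b; hence u = a^j b for some j, and uu = a^j b a^j b. Comparing with t = a^(p + k) b a^p b forces j = p + k (first block) and j = p (second block), which is impossible since k ≥ 1. So t ∉ L.

This contradicts the pumping lemma, which requires xy^i z ∈ L for all i ≥ 0.
Hence L = {ww : w ∈ {a,b}*} is not regular. ∎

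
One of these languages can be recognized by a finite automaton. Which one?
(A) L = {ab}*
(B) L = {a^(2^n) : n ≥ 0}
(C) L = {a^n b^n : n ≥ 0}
(A) {ab}*

(A) L = {ab}* is regular.

This can be recognized by a finite automaton (DFA/NFA).
Regular expressions like {ab}* define regular languages.

The other choices are not regular:
- {a^n b^n : n ≥ 0}: After pumping, the number of a's and b's become unequal
- {a^(2^n) : n ≥ 0}: After pumping, length is no longer a power of 2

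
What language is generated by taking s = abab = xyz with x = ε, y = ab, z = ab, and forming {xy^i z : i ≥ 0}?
{xy^i z : i ≥ 0} = {(ab)^(i+1) : i ≥ 0} = {ab, abab, ababab, ...}

With x = ε, y = ab, z = ab: Pumping 'ab' gives strings of alternating a's and b's.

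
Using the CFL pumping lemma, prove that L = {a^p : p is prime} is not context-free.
Assume for contradiction that L is context-free, and let p ≥ 1 be the pumping length given by the pumping lemma for CFLs.
Choose a prime q with q ≥ p and let s = a^q. Then s ∈ L and |s| = q ≥ p.
By the CFL pumping lemma, s = uvxyz for some u, v, x, y, z with |vxy| ≤ p, |vy| ≥ 1, and uv^i xy^i z ∈ L for every i ≥ 0.
All symbols are a's, so only lengths matter: let k = |vy|, with 1 ≤ k ≤ p. Then |uv^i xy^i z| = q + (i − 1)k.

Take i = q + 1: the length is q + qk = q(k + 1).
Both factors satisfy q ≥ 2 and k + 1 ≥ 2, so q(k + 1) is composite and uv^(q+1) xy^(q+1) z ∉ L.

This contradicts the CFL pumping lemma, which requires uv^i xy^i z ∈ L for all i ≥ 0.
Hence L = {a^p : p is prime} is not context-free. ∎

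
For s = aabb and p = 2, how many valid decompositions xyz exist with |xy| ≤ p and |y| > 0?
3

For s = 'aabb' with pumping length p = 2:

Constraints: |xy| ≤ 2, |y| > 0

Valid decompositions (|xy| ≤ p, |y| ≥ 1):
  • x='', y='a', z='abb'
  • x='a', y='a', z='bb'
  • x='', y='aa', z='bb'

Total count: 3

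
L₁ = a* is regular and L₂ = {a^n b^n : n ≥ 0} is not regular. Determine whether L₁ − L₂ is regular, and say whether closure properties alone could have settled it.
Yes — L₁ − L₂ is regular.

The only string of a* that lies in {a^n b^n} is ε, so L₁ − L₂ = a* − {ε} = a⁺ = aa*, which is regular.

Note that the bare facts "L₁ regular, L₂ non-regular" do not settle the question by themselves: the closure of regular languages under ∪, ∩, complement and difference applies only when BOTH operands are regular. With a non-regular operand the result can come out regular or non-regular depending on the specific languages, so one has to work out L₁ − L₂ for this particular pair, as above.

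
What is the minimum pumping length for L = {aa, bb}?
p = 3

For a finite language L, the pumping lemma holds vacuously if p > max|s| for s ∈ L.

The longest string in L = {aa, bb} has length 2.
If p = 3, then no string s ∈ L has |s| ≥ p, so the condition is vacuously true.

The minimum pumping length is p = 3.

Why no smaller p works: for any p ≤ 2, the longest string s ∈ L has |s| = 2 ≥ p, so it would
have to be pumpable; but pumping up (i = 2, 3, ...) produces ever longer strings, which cannot all lie in the
finite language L. So the pumping property fails for every p ≤ 2.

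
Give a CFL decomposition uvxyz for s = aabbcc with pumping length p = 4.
u='a', v='a', x='bb', y='c', z='c'

For s = aabbcc with pumping length p = 4:

One valid decomposition:
- u = 'a'
- v = 'a'
- x = 'bb'
- y = 'c'
- z = 'c'

Verification:
- uvxyz = 'a' + 'a' + 'bb' + 'c' + 'c' = aabbcc ✓
- |vxy| = |'abbc'| = 4 ≤ 4 ✓
- |vy| = |'ac'| = 2 > 0 ✓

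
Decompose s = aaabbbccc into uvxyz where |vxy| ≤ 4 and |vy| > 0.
u='aa', v='a', x='bb', y='b', z='ccc'

For s = aaabbbccc with pumping length p = 4:

One valid decomposition:
- u = 'aa'
- v = 'a'
- x = 'bb'
- y = 'b'
- z = 'ccc'

Verification:
- uvxyz = 'aa' + 'a' + 'bb' + 'b' + 'ccc' = aaabbbccc ✓
- |vxy| = |'abbb'| = 4 ≤ 4 ✓
- |vy| = |'ab'| = 2 > 0 ✓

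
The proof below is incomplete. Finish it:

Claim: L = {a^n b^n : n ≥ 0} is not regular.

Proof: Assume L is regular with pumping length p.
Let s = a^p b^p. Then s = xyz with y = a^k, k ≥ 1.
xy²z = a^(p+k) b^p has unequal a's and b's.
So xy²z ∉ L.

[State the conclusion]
This contradicts the pumping lemma for regular languages,
which guarantees xy^i z ∈ L for all i ≥ 0.

Since our assumption that L is regular leads to a contradiction,
we conclude that L = {a^n b^n : n ≥ 0} is NOT regular. ∎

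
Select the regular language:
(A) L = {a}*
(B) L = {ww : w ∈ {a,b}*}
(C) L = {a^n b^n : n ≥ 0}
(A) {a}*

(A) L = {a}* is regular.

This can be recognized by a finite automaton (DFA/NFA).
Regular expressions like {a}* define regular languages.

The other choices are not regular:
- {ww : w ∈ {a,b}*}: After pumping, the two halves no longer match
- {a^n b^n : n ≥ 0}: After pumping, the number of a's and b's become unequal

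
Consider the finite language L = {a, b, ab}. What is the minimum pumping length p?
p = 3

For a finite language L, the pumping lemma holds vacuously if p > max|s| for s ∈ L.

The longest string in L = {a, b, ab} has length 2.
If p = 3, then no string s ∈ L has |s| ≥ p, so the condition is vacuously true.

The minimum pumping length is p = 3.

Why no smaller p works: for any p ≤ 2, the longest string s ∈ L has |s| = 2 ≥ p, so it would
have to be pumpable; but pumping up (i = 2, 3, ...) produces ever longer strings, which cannot all lie in the
finite language L. So the pumping property fails for every p ≤ 2.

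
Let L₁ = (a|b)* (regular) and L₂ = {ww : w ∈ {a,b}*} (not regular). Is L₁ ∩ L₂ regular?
No — L₁ ∩ L₂ is not regular.

(a|b)* is all strings over {a,b}, so L₁ ∩ L₂ = {ww : w ∈ {a,b}*} = L₂ itself, which is not regular (pump s = a^p b a^p b).

Note that the bare facts "L₁ regular, L₂ non-regular" do not settle the question by themselves: the closure of regular languages under ∪, ∩, complement and difference applies only when BOTH operands are regular. With a non-regular operand the result can come out regular or non-regular depending on the specific languages, so one has to work out L₁ ∩ L₂ for this particular pair, as above.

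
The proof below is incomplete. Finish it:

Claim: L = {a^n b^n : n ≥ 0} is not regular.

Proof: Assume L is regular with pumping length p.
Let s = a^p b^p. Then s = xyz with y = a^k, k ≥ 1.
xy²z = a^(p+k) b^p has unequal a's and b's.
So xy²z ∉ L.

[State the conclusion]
This contradicts the pumping lemma for regular languages,
which guarantees xy^i z ∈ L for all i ≥ 0.

Since our assumption that L is regular leads to a contradiction,
we conclude that L = {a^n b^n : n ≥ 0} is NOT regular. ∎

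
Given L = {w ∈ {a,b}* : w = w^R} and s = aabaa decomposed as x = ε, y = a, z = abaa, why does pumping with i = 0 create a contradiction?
xy⁰z = abaa ∉ L

Pumping with i = 0 replaces y = a by y⁰ = ε:
- Original: s = xyz = aabaa; aabaa reversed is aabaa, the same string, so it is a palindrome and is in L
- Pumped: xy⁰z = ε · ε · abaa = abaa
- abaa reversed is aaba ≠ abaa, so it is not a palindrome and is not in L

The pumping lemma would require xy⁰z ∈ L, so this decomposition yields a contradiction.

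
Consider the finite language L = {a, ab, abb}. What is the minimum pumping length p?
p = 4

For a finite language L, the pumping lemma holds vacuously if p > max|s| for s ∈ L.

The longest string in L = {a, ab, abb} has length 3.
If p = 4, then no string s ∈ L has |s| ≥ p, so the condition is vacuously true.

The minimum pumping length is p = 4.

Why no smaller p works: for any p ≤ 3, the longest string s ∈ L has |s| = 3 ≥ p, so it would
have to be pumpable; but pumping up (i = 2, 3, ...) produces ever longer strings, which cannot all lie in the
finite language L. So the pumping property fails for every p ≤ 3.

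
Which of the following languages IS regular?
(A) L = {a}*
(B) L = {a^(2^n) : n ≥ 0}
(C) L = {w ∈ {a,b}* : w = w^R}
(A) {a}*

(A) L = {a}* is regular.

This can be recognized by a finite automaton (DFA/NFA).
Regular expressions like {a}* define regular languages.

The other choices are not regular:
- {a^(2^n) : n ≥ 0}: After pumping, length is no longer a power of 2
- {w ∈ {a,b}* : w = w^R}: After pumping, the string is no longer symmetric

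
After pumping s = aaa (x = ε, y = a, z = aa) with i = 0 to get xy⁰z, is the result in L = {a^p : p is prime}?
Yes

xy⁰z = ε · ε · aa = aa.
aa has length 2, which is prime, so it is in L.
(A single pumped string landing in L is not a contradiction by itself; a non-regularity proof needs some i for which xy^i z ∉ L, for every admissible decomposition.)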